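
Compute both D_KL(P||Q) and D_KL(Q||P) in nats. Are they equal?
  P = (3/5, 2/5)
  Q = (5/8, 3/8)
D_KL(P||Q) = 0.0013, D_KL(Q||P) = 0.0013

KL divergence is not symmetric: D_KL(P||Q) ≠ D_KL(Q||P) in general.

D_KL(P||Q) = 0.0013 nats
D_KL(Q||P) = 0.0013 nats

In this case they happen to be equal (to 4 decimal places).

This asymmetry is why KL divergence is not a true distance metric.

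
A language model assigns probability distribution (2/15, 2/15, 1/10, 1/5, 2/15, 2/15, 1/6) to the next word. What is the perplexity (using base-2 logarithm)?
6.8578

Perplexity is 2^H (or exp(H) for natural log).

First, H = -Σ p log p = 2.7777 bits
Perplexity = 2^2.7777 = 6.8578

Interpretation: The model's uncertainty is equivalent to choosing uniformly among 6.9 options.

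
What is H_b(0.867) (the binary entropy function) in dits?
0.1703 dits

The binary entropy function is:
H(p) = -p log(p) - (1-p) log(1-p)

H(0.867) = -0.867 × log_10(0.867) - 0.133 × log_10(0.133)
H(0.867) = 0.1703 dits

Note: Binary entropy is maximized at p=0.5 (H=1 bit) and minimized at p=0 or p=1 (H=0).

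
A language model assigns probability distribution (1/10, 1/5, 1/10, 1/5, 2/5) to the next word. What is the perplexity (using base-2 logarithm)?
4.3528

Perplexity is 2^H (or exp(H) for natural log).

First, H = -Σ p log p = 2.1219 bits
Perplexity = 2^2.1219 = 4.3528

Interpretation: The model's uncertainty is equivalent to choosing uniformly among 4.4 options.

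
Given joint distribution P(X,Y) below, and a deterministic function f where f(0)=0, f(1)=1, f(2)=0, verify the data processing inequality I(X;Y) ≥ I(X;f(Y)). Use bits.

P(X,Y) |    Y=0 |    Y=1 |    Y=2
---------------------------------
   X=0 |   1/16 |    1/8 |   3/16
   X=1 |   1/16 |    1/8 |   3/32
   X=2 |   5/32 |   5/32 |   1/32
I(X;Y) = 0.1258, I(X;f(Y)) = 0.0097, inequality holds: 0.1258 ≥ 0.0097

Data Processing Inequality: For any Markov chain X → Y → Z, we have I(X;Y) ≥ I(X;Z).

Here Z = f(Y) is a deterministic function of Y, forming X → Y → Z.

Original I(X;Y) = 0.1258 bits

After applying f:
P(X,Z) where Z=f(Y):
- P(X,Z=0) = P(X,Y=0) + P(X,Y=2)
- P(X,Z=1) = P(X,Y=1)

I(X;Z) = I(X;f(Y)) = 0.0097 bits

Verification: 0.1258 ≥ 0.0097 ✓

Information cannot be created by processing; the function f can only lose information about X.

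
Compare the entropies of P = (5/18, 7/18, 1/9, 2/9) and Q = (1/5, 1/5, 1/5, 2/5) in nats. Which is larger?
Q

Computing entropies in nats:
H(P) = 1.3015
H(Q) = 1.3322

Distribution Q has higher entropy.

Intuition: The distribution closer to uniform (more spread out) has higher entropy.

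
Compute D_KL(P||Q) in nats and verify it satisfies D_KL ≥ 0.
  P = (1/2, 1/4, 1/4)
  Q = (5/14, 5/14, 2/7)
0.0457 nats

KL divergence satisfies the Gibbs inequality: D_KL(P||Q) ≥ 0 for all distributions P, Q.

D_KL(P||Q) = Σ p(x) log(p(x)/q(x))
Term by term:
  x=0: 1/2 × log_e[(1/2)/(5/14)] = 0.1682
  x=1: 1/4 × log_e[(1/4)/(5/14)] = -0.0892
  x=2: 1/4 × log_e[(1/4)/(2/7)] = -0.0334
D_KL(P||Q) = 0.0457 nats

D_KL(P||Q) = 0.0457 ≥ 0 ✓

This non-negativity is a fundamental property: relative entropy cannot be negative because it measures how different Q is from P.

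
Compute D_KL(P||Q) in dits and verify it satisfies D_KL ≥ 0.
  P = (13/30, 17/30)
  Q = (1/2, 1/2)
0.0039 dits

KL divergence satisfies the Gibbs inequality: D_KL(P||Q) ≥ 0 for all distributions P, Q.

D_KL(P||Q) = Σ p(x) log(p(x)/q(x))
Term by term:
  x=0: 13/30 × log_10[(13/30)/(1/2)] = -0.0269
  x=1: 17/30 × log_10[(17/30)/(1/2)] = 0.0308
D_KL(P||Q) = 0.0039 dits

D_KL(P||Q) = 0.0039 ≥ 0 ✓

This non-negativity is a fundamental property: relative entropy cannot be negative because it measures how different Q is from P.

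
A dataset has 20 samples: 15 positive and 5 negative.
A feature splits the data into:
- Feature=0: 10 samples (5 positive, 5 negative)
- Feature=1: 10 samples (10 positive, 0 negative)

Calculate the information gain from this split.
0.3113 bits

Information Gain = H(Y) - H(Y|Feature)

Before split:
P(positive) = 15/20 = 0.7500
H(Y) = 0.8113 bits

After split:
Feature=0: H = 1.0000 bits (weight = 10/20)
Feature=1: H = 0.0000 bits (weight = 10/20)
H(Y|Feature) = (10/20)×1.0000 + (10/20)×0.0000 = 0.5000 bits

Information Gain = 0.8113 - 0.5000 = 0.3113 bits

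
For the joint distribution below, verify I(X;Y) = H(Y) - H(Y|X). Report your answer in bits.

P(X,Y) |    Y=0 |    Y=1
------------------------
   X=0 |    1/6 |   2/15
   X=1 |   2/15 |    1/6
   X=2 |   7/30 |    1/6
I(X;Y) = 0.0102 bits

Mutual information has multiple equivalent forms:
- I(X;Y) = H(X) - H(X|Y)
- I(X;Y) = H(Y) - H(Y|X)
- I(X;Y) = H(X) + H(Y) - H(X,Y)

Computing all quantities:
H(X) = 1.5710, H(Y) = 0.9968, H(X,Y) = 2.5575
H(X|Y) = 1.5608, H(Y|X) = 0.9866

Verification:
H(X) - H(X|Y) = 1.5710 - 1.5608 = 0.0102
H(Y) - H(Y|X) = 0.9968 - 0.9866 = 0.0102
H(X) + H(Y) - H(X,Y) = 1.5710 + 0.9968 - 2.5575 = 0.0102

All forms give I(X;Y) = 0.0102 bits. ✓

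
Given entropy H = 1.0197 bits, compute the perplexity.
2.0275

Perplexity is 2^H (or exp(H) for natural log).

H = 1.0197 bits
Perplexity = 2^1.0197 = 2.0275

Interpretation: The model's uncertainty is equivalent to choosing uniformly among 2.0 options.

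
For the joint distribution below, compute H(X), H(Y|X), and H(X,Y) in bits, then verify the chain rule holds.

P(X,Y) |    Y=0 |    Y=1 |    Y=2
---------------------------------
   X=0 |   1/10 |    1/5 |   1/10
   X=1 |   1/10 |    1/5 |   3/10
H(X,Y) = 2.4464, H(X) = 0.9710, H(Y|X) = 1.4755 (all in bits)

Chain rule: H(X,Y) = H(X) + H(Y|X)

Left side — joint entropy directly:
H(X,Y) = -Σ p(x,y) log p(x,y) = 2.4464 bits

Right side — compute H(Y|X) from the conditional distributions:
P(X) = (2/5, 3/5), so H(X) = 0.9710 bits
H(Y|X) = Σ_x P(X=x) · H(Y|X=x):
  P(Y|X=0) = (1/4, 1/2, 1/4), H(Y|X=0) = 1.5000, weight P(X=0) = 2/5
  P(Y|X=1) = (1/6, 1/3, 1/2), H(Y|X=1) = 1.4591, weight P(X=1) = 3/5
H(Y|X) = 1.4755 bits

H(X) + H(Y|X) = 0.9710 + 1.4755 = 2.4464 bits

Both sides equal 2.4464 bits. ✓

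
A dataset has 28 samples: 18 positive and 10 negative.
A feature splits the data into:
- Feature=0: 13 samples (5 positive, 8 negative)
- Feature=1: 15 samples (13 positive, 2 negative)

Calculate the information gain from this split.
0.1905 bits

Information Gain = H(Y) - H(Y|Feature)

Before split:
P(positive) = 18/28 = 0.6429
H(Y) = 0.9403 bits

After split:
Feature=0: H = 0.9612 bits (weight = 13/28)
Feature=1: H = 0.5665 bits (weight = 15/28)
H(Y|Feature) = (13/28)×0.9612 + (15/28)×0.5665 = 0.7498 bits

Information Gain = 0.9403 - 0.7498 = 0.1905 bits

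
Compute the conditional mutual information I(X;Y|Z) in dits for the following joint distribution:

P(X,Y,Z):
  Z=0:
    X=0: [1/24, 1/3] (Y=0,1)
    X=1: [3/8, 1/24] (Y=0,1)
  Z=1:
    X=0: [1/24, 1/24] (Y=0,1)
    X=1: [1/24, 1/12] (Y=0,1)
0.1235 dits

Conditional mutual information: I(X;Y|Z) = H(X|Z) + H(Y|Z) - H(X,Y|Z)

H(Z) = 0.2222
H(X,Z) = 0.5210 → H(X|Z) = 0.2987
H(Y,Z) = 0.5210 → H(Y|Z) = 0.2987
H(X,Y,Z) = 0.6963 → H(X,Y|Z) = 0.4740

I(X;Y|Z) = 0.2987 + 0.2987 - 0.4740 = 0.1235 dits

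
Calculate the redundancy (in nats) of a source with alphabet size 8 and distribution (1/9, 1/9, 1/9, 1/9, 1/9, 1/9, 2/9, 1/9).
0.0362 nats

Redundancy measures how far a source is from maximum entropy:
R = H_max - H(X)

Maximum entropy for 8 symbols: H_max = log_e(8) = 2.0794 nats
Actual entropy: H(X) = 2.0432 nats
Redundancy: R = 2.0794 - 2.0432 = 0.0362 nats

This redundancy represents potential for compression: the source could be compressed by 0.0362 nats per symbol.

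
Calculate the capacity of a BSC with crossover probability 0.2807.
0.1436 bits

For a binary symmetric channel (BSC) with error probability p:
Capacity C = 1 - H(p) bits per symbol

where H(p) = -p log₂(p) - (1-p) log₂(1-p) is the binary entropy function.

H(0.2807) = 0.8564 bits
C = 1 - 0.8564 = 0.1436 bits per symbol

This means we can reliably transmit up to 0.1436 bits of information per channel use.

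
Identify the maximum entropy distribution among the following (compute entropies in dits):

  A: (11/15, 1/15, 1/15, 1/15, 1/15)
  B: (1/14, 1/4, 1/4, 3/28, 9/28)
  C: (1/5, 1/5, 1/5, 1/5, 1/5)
C

For a discrete distribution over n outcomes, entropy is maximized by the uniform distribution.

Computing entropies:
H(A) = 0.4124 dits
H(B) = 0.6453 dits
H(C) = 0.6990 dits

The uniform distribution (where all probabilities equal 1/5) achieves the maximum entropy of log_10(5) = 0.6990 dits.

Distribution C has the highest entropy.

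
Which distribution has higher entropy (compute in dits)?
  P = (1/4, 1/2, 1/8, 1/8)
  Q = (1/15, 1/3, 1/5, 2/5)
Q

Computing entropies in dits:
H(P) = 0.5268
H(Q) = 0.5364

Distribution Q has higher entropy.

Intuition: The distribution closer to uniform (more spread out) has higher entropy.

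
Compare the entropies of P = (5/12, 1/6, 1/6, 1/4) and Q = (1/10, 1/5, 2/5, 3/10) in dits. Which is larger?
P

Computing entropies in dits:
H(P) = 0.5683
H(Q) = 0.5558

Distribution P has higher entropy.

Intuition: The distribution closer to uniform (more spread out) has higher entropy.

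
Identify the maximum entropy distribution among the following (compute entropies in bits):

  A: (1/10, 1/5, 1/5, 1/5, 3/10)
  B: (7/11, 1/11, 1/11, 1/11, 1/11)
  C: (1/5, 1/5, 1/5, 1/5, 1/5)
C

For a discrete distribution over n outcomes, entropy is maximized by the uniform distribution.

Computing entropies:
H(A) = 2.2464 bits
H(B) = 1.6729 bits
H(C) = 2.3219 bits

The uniform distribution (where all probabilities equal 1/5) achieves the maximum entropy of log_2(5) = 2.3219 bits.

Distribution C has the highest entropy.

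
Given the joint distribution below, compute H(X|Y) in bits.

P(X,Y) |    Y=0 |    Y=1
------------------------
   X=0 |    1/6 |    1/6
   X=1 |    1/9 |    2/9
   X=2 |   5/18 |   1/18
1.4500 bits

Using the chain rule: H(X|Y) = H(X,Y) - H(Y)

First, compute H(X,Y) = 2.4411 bits

Marginal P(Y) = (5/9, 4/9)
H(Y) = 0.9911 bits

H(X|Y) = H(X,Y) - H(Y) = 2.4411 - 0.9911 = 1.4500 bits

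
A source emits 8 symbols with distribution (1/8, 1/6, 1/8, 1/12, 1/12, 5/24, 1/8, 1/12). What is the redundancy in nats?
0.0530 nats

Redundancy measures how far a source is from maximum entropy:
R = H_max - H(X)

Maximum entropy for 8 symbols: H_max = log_e(8) = 2.0794 nats
Actual entropy: H(X) = 2.0264 nats
Redundancy: R = 2.0794 - 2.0264 = 0.0530 nats

This redundancy represents potential for compression: the source could be compressed by 0.0530 nats per symbol.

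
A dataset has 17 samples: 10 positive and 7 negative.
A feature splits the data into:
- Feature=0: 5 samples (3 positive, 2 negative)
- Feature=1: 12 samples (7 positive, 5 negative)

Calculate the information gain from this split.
0.0002 bits

Information Gain = H(Y) - H(Y|Feature)

Before split:
P(positive) = 10/17 = 0.5882
H(Y) = 0.9774 bits

After split:
Feature=0: H = 0.9710 bits (weight = 5/17)
Feature=1: H = 0.9799 bits (weight = 12/17)
H(Y|Feature) = (5/17)×0.9710 + (12/17)×0.9799 = 0.9772 bits

Information Gain = 0.9774 - 0.9772 = 0.0002 bits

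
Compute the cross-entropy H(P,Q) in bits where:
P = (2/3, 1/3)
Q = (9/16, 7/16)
0.9509 bits

Cross-entropy: H(P,Q) = -Σ p(x) log q(x)

Alternatively: H(P,Q) = H(P) + D_KL(P||Q)
H(P) = 0.9183 bits
D_KL(P||Q) = 0.0326 bits

H(P,Q) = 0.9183 + 0.0326 = 0.9509 bits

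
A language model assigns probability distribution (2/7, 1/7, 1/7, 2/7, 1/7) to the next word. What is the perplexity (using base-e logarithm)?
4.7107

Perplexity is e^H (or exp(H) for natural log).

First, H = -Σ p log p = 1.5498 nats
Perplexity = e^1.5498 = 4.7107

Interpretation: The model's uncertainty is equivalent to choosing uniformly among 4.7 options.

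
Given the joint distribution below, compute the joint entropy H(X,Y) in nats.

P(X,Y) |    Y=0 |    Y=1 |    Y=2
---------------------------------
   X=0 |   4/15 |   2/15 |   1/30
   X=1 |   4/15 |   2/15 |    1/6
1.6542 nats

Joint entropy is H(X,Y) = -Σ_{x,y} p(x,y) log p(x,y).

Summing over all non-zero entries:
H(X,Y) = -[4/15·log_e(4/15) + 2/15·log_e(2/15) + 1/30·log_e(1/30) + 4/15·log_e(4/15) + 2/15·log_e(2/15) + 1/6·log_e(1/6)]
H(X,Y) = 1.6542 nats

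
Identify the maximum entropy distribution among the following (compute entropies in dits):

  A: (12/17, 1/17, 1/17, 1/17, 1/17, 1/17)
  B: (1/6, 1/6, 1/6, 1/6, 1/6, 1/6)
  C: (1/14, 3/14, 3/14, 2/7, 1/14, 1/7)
B

For a discrete distribution over n outcomes, entropy is maximized by the uniform distribution.

Computing entropies:
H(A) = 0.4687 dits
H(B) = 0.7782 dits
H(C) = 0.7266 dits

The uniform distribution (where all probabilities equal 1/6) achieves the maximum entropy of log_10(6) = 0.7782 dits.

Distribution B has the highest entropy.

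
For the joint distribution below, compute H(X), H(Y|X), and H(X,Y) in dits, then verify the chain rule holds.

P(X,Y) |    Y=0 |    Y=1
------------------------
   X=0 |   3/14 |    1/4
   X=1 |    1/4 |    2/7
H(X,Y) = 0.5998, H(X) = 0.2999, H(Y|X) = 0.2999 (all in dits)

Chain rule: H(X,Y) = H(X) + H(Y|X)

Left side — joint entropy directly:
H(X,Y) = -Σ p(x,y) log p(x,y) = 0.5998 dits

Right side — compute H(Y|X) from the conditional distributions:
P(X) = (13/28, 15/28), so H(X) = 0.2999 dits
H(Y|X) = Σ_x P(X=x) · H(Y|X=x):
  P(Y|X=0) = (6/13, 7/13), H(Y|X=0) = 0.2997, weight P(X=0) = 13/28
  P(Y|X=1) = (7/15, 8/15), H(Y|X=1) = 0.3001, weight P(X=1) = 15/28
H(Y|X) = 0.2999 dits

H(X) + H(Y|X) = 0.2999 + 0.2999 = 0.5998 dits

Both sides equal 0.5998 dits. ✓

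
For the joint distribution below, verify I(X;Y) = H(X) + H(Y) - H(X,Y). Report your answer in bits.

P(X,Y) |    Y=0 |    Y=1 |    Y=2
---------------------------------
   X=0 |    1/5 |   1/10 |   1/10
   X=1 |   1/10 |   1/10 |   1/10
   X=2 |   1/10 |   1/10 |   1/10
I(X;Y) = 0.0200 bits

Mutual information has multiple equivalent forms:
- I(X;Y) = H(X) - H(X|Y)
- I(X;Y) = H(Y) - H(Y|X)
- I(X;Y) = H(X) + H(Y) - H(X,Y)

Computing all quantities:
H(X) = 1.5710, H(Y) = 1.5710, H(X,Y) = 3.1219
H(X|Y) = 1.5510, H(Y|X) = 1.5510

Verification:
H(X) - H(X|Y) = 1.5710 - 1.5510 = 0.0200
H(Y) - H(Y|X) = 1.5710 - 1.5510 = 0.0200
H(X) + H(Y) - H(X,Y) = 1.5710 + 1.5710 - 3.1219 = 0.0200

All forms give I(X;Y) = 0.0200 bits. ✓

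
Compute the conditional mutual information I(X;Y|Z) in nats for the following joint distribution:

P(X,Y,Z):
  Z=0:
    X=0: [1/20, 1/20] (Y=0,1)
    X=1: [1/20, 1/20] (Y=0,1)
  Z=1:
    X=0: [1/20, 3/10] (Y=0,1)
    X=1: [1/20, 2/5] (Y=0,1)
0.0009 nats

Conditional mutual information: I(X;Y|Z) = H(X|Z) + H(Y|Z) - H(X,Y|Z)

H(Z) = 0.5004
H(X,Z) = 1.1873 → H(X|Z) = 0.6869
H(Y,Z) = 0.9404 → H(Y|Z) = 0.4400
H(X,Y,Z) = 1.6264 → H(X,Y|Z) = 1.1260

I(X;Y|Z) = 0.6869 + 0.4400 - 1.1260 = 0.0009 nats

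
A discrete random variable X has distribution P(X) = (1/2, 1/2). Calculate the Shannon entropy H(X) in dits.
0.3010 dits

Shannon entropy is H(X) = -Σ p(x) log p(x).

For P = (1/2, 1/2):
H = -1/2 × log_10(1/2) -1/2 × log_10(1/2)
H = 0.3010 dits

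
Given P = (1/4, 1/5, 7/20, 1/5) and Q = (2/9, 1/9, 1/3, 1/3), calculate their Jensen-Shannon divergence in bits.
0.0222 bits

Jensen-Shannon divergence is:
JSD(P||Q) = 0.5 × D_KL(P||M) + 0.5 × D_KL(Q||M)
where M = 0.5 × (P + Q) is the mixture distribution.

M = 0.5 × (1/4, 1/5, 7/20, 1/5) + 0.5 × (2/9, 1/9, 1/3, 1/3) = (0.236111, 0.155556, 0.341667, 4/15)

D_KL(P||M) = 0.0223 bits
D_KL(Q||M) = 0.0221 bits

JSD(P||Q) = 0.5 × 0.0223 + 0.5 × 0.0221 = 0.0222 bits

Unlike KL divergence, JSD is symmetric and bounded: 0 ≤ JSD ≤ log(2).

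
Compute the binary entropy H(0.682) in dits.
0.2716 dits

The binary entropy function is:
H(p) = -p log(p) - (1-p) log(1-p)

H(0.682) = -0.682 × log_10(0.682) - 0.318 × log_10(0.318)
H(0.682) = 0.2716 dits

Note: Binary entropy is maximized at p=0.5 (H=1 bit) and minimized at p=0 or p=1 (H=0).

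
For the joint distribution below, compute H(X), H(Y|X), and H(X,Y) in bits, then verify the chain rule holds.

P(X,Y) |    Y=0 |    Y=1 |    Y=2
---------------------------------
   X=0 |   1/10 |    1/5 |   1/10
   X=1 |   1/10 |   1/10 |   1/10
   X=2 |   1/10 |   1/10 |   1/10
H(X,Y) = 3.1219, H(X) = 1.5710, H(Y|X) = 1.5510 (all in bits)

Chain rule: H(X,Y) = H(X) + H(Y|X)

Left side — joint entropy directly:
H(X,Y) = -Σ p(x,y) log p(x,y) = 3.1219 bits

Right side — compute H(Y|X) from the conditional distributions:
P(X) = (2/5, 3/10, 3/10), so H(X) = 1.5710 bits
H(Y|X) = Σ_x P(X=x) · H(Y|X=x):
  P(Y|X=0) = (1/4, 1/2, 1/4), H(Y|X=0) = 1.5000, weight P(X=0) = 2/5
  P(Y|X=1) = (1/3, 1/3, 1/3), H(Y|X=1) = 1.5850, weight P(X=1) = 3/10
  P(Y|X=2) = (1/3, 1/3, 1/3), H(Y|X=2) = 1.5850, weight P(X=2) = 3/10
H(Y|X) = 1.5510 bits

H(X) + H(Y|X) = 1.5710 + 1.5510 = 3.1219 bits

Both sides equal 3.1219 bits. ✓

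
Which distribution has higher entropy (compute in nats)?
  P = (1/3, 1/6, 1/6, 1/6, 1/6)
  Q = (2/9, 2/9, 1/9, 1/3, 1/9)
P

Computing entropies in nats:
H(P) = 1.5607
H(Q) = 1.5230

Distribution P has higher entropy.

Intuition: The distribution closer to uniform (more spread out) has higher entropy.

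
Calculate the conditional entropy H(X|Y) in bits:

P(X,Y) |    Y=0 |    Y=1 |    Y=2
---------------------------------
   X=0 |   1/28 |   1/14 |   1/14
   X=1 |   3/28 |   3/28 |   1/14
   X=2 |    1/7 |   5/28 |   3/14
1.4218 bits

Using the chain rule: H(X|Y) = H(X,Y) - H(Y)

First, compute H(X,Y) = 2.9992 bits

Marginal P(Y) = (2/7, 5/14, 5/14)
H(Y) = 1.5774 bits

H(X|Y) = H(X,Y) - H(Y) = 2.9992 - 1.5774 = 1.4218 bits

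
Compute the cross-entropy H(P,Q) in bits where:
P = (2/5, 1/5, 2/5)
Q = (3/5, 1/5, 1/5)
1.6879 bits

Cross-entropy: H(P,Q) = -Σ p(x) log q(x)

Alternatively: H(P,Q) = H(P) + D_KL(P||Q)
H(P) = 1.5219 bits
D_KL(P||Q) = 0.1660 bits

H(P,Q) = 1.5219 + 0.1660 = 1.6879 bits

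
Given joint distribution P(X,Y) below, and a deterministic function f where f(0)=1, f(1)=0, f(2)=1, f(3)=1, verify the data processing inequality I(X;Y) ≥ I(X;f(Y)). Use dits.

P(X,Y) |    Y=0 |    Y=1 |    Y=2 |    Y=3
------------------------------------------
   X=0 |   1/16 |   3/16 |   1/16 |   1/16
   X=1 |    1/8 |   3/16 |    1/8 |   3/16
I(X;Y) = 0.0097, I(X;f(Y)) = 0.0086, inequality holds: 0.0097 ≥ 0.0086

Data Processing Inequality: For any Markov chain X → Y → Z, we have I(X;Y) ≥ I(X;Z).

Here Z = f(Y) is a deterministic function of Y, forming X → Y → Z.

Original I(X;Y) = 0.0097 dits

After applying f:
P(X,Z) where Z=f(Y):
- P(X,Z=0) = P(X,Y=1)
- P(X,Z=1) = P(X,Y=0) + P(X,Y=2) + P(X,Y=3)

I(X;Z) = I(X;f(Y)) = 0.0086 dits

Verification: 0.0097 ≥ 0.0086 ✓

Information cannot be created by processing; the function f can only lose information about X.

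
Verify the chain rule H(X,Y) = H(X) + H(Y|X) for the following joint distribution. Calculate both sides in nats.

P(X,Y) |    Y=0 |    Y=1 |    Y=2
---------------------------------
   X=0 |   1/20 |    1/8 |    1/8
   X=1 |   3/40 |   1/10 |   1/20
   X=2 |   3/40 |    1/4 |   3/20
H(X,Y) = 2.0694, H(X) = 1.0504, H(Y|X) = 1.0190 (all in nats)

Chain rule: H(X,Y) = H(X) + H(Y|X)

Left side — joint entropy directly:
H(X,Y) = -Σ p(x,y) log p(x,y) = 2.0694 nats

Right side — compute H(Y|X) from the conditional distributions:
P(X) = (3/10, 9/40, 19/40), so H(X) = 1.0504 nats
H(Y|X) = Σ_x P(X=x) · H(Y|X=x):
  P(Y|X=0) = (1/6, 5/12, 5/12), H(Y|X=0) = 1.0282, weight P(X=0) = 3/10
  P(Y|X=1) = (1/3, 4/9, 2/9), H(Y|X=1) = 1.0609, weight P(X=1) = 9/40
  P(Y|X=2) = (3/19, 10/19, 6/19), H(Y|X=2) = 0.9933, weight P(X=2) = 19/40
H(Y|X) = 1.0190 nats

H(X) + H(Y|X) = 1.0504 + 1.0190 = 2.0694 nats

Both sides equal 2.0694 nats. ✓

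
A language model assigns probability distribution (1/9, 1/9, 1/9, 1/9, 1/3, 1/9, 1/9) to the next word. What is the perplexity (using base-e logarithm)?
6.2403

Perplexity is e^H (or exp(H) for natural log).

First, H = -Σ p log p = 1.8310 nats
Perplexity = e^1.8310 = 6.2403

Interpretation: The model's uncertainty is equivalent to choosing uniformly among 6.2 options.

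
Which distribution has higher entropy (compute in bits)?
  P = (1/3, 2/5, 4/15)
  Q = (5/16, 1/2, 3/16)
P

Computing entropies in bits:
H(P) = 1.5656
H(Q) = 1.4772

Distribution P has higher entropy.

Intuition: The distribution closer to uniform (more spread out) has higher entropy.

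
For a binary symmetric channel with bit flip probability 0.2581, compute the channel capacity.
0.1761 bits

For a binary symmetric channel (BSC) with error probability p:
Capacity C = 1 - H(p) bits per symbol

where H(p) = -p log₂(p) - (1-p) log₂(1-p) is the binary entropy function.

H(0.2581) = 0.8239 bits
C = 1 - 0.8239 = 0.1761 bits per symbol

This means we can reliably transmit up to 0.1761 bits of information per channel use.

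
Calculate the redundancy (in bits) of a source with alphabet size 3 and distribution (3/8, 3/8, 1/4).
0.0237 bits

Redundancy measures how far a source is from maximum entropy:
R = H_max - H(X)

Maximum entropy for 3 symbols: H_max = log_2(3) = 1.5850 bits
Actual entropy: H(X) = 1.5613 bits
Redundancy: R = 1.5850 - 1.5613 = 0.0237 bits

This redundancy represents potential for compression: the source could be compressed by 0.0237 bits per symbol.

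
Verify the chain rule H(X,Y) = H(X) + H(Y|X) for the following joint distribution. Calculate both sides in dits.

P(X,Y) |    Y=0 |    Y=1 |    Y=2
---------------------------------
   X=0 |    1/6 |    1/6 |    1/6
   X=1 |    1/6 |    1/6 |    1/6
H(X,Y) = 0.7782, H(X) = 0.3010, H(Y|X) = 0.4771 (all in dits)

Chain rule: H(X,Y) = H(X) + H(Y|X)

Left side — joint entropy directly:
H(X,Y) = -Σ p(x,y) log p(x,y) = 0.7782 dits

Right side — compute H(Y|X) from the conditional distributions:
P(X) = (1/2, 1/2), so H(X) = 0.3010 dits
H(Y|X) = Σ_x P(X=x) · H(Y|X=x):
  P(Y|X=0) = (1/3, 1/3, 1/3), H(Y|X=0) = 0.4771, weight P(X=0) = 1/2
  P(Y|X=1) = (1/3, 1/3, 1/3), H(Y|X=1) = 0.4771, weight P(X=1) = 1/2
H(Y|X) = 0.4771 dits

H(X) + H(Y|X) = 0.3010 + 0.4771 = 0.7782 dits

Both sides equal 0.7782 dits. ✓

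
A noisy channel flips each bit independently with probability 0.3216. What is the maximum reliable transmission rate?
0.0939 bits

For a binary symmetric channel (BSC) with error probability p:
Capacity C = 1 - H(p) bits per symbol

where H(p) = -p log₂(p) - (1-p) log₂(1-p) is the binary entropy function.

H(0.3216) = 0.9061 bits
C = 1 - 0.9061 = 0.0939 bits per symbol

This means we can reliably transmit up to 0.0939 bits of information per channel use.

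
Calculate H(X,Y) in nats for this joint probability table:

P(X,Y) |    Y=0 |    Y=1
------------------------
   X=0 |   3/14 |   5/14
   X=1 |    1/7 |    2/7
1.3337 nats

Joint entropy is H(X,Y) = -Σ_{x,y} p(x,y) log p(x,y).

Summing over all non-zero entries:
H(X,Y) = -[3/14·log_e(3/14) + 5/14·log_e(5/14) + 1/7·log_e(1/7) + 2/7·log_e(2/7)]
H(X,Y) = 1.3337 nats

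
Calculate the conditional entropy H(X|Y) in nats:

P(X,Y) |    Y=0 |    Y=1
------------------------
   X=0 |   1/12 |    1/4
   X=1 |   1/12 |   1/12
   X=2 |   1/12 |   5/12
0.9773 nats

Using the chain rule: H(X|Y) = H(X,Y) - H(Y)

First, compute H(X,Y) = 1.5397 nats

Marginal P(Y) = (1/4, 3/4)
H(Y) = 0.5623 nats

H(X|Y) = H(X,Y) - H(Y) = 1.5397 - 0.5623 = 0.9773 nats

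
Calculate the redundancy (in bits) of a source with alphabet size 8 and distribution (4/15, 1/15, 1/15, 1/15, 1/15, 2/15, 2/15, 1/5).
0.2101 bits

Redundancy measures how far a source is from maximum entropy:
R = H_max - H(X)

Maximum entropy for 8 symbols: H_max = log_2(8) = 3.0000 bits
Actual entropy: H(X) = 2.7899 bits
Redundancy: R = 3.0000 - 2.7899 = 0.2101 bits

This redundancy represents potential for compression: the source could be compressed by 0.2101 bits per symbol.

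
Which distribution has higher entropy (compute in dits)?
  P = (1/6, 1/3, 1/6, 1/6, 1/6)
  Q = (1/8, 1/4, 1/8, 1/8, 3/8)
P

Computing entropies in dits:
H(P) = 0.6778
H(Q) = 0.6489

Distribution P has higher entropy.

Intuition: The distribution closer to uniform (more spread out) has higher entropy.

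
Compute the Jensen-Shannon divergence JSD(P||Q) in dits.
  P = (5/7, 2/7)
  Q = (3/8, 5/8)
0.0257 dits

Jensen-Shannon divergence is:
JSD(P||Q) = 0.5 × D_KL(P||M) + 0.5 × D_KL(Q||M)
where M = 0.5 × (P + Q) is the mixture distribution.

M = 0.5 × (5/7, 2/7) + 0.5 × (3/8, 5/8) = (0.544643, 0.455357)

D_KL(P||M) = 0.0263 dits
D_KL(Q||M) = 0.0252 dits

JSD(P||Q) = 0.5 × 0.0263 + 0.5 × 0.0252 = 0.0257 dits

Unlike KL divergence, JSD is symmetric and bounded: 0 ≤ JSD ≤ log(2).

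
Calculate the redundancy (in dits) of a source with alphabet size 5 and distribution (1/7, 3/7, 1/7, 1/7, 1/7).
0.0584 dits

Redundancy measures how far a source is from maximum entropy:
R = H_max - H(X)

Maximum entropy for 5 symbols: H_max = log_10(5) = 0.6990 dits
Actual entropy: H(X) = 0.6406 dits
Redundancy: R = 0.6990 - 0.6406 = 0.0584 dits

This redundancy represents potential for compression: the source could be compressed by 0.0584 dits per symbol.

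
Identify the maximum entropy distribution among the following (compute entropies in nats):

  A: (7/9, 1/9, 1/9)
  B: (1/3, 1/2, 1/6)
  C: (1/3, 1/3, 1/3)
C

For a discrete distribution over n outcomes, entropy is maximized by the uniform distribution.

Computing entropies:
H(A) = 0.6837 nats
H(B) = 1.0114 nats
H(C) = 1.0986 nats

The uniform distribution (where all probabilities equal 1/3) achieves the maximum entropy of log_e(3) = 1.0986 nats.

Distribution C has the highest entropy.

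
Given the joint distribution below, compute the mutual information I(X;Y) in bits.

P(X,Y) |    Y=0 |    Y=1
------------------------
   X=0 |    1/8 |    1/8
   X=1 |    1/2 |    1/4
0.0157 bits

Mutual information: I(X;Y) = H(X) + H(Y) - H(X,Y)

Marginals:
P(X) = (1/4, 3/4), H(X) = 0.8113 bits
P(Y) = (5/8, 3/8), H(Y) = 0.9544 bits

Joint entropy: H(X,Y) = 1.7500 bits

I(X;Y) = 0.8113 + 0.9544 - 1.7500 = 0.0157 bits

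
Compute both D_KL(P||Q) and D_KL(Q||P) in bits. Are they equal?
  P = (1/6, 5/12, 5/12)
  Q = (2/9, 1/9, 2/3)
D_KL(P||Q) = 0.4428, D_KL(Q||P) = 0.3324

KL divergence is not symmetric: D_KL(P||Q) ≠ D_KL(Q||P) in general.

D_KL(P||Q) = 0.4428 bits
D_KL(Q||P) = 0.3324 bits

No, they are not equal!

This asymmetry is why KL divergence is not a true distance metric.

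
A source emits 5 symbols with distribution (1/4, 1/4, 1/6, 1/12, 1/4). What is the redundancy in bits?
0.0924 bits

Redundancy measures how far a source is from maximum entropy:
R = H_max - H(X)

Maximum entropy for 5 symbols: H_max = log_2(5) = 2.3219 bits
Actual entropy: H(X) = 2.2296 bits
Redundancy: R = 2.3219 - 2.2296 = 0.0924 bits

This redundancy represents potential for compression: the source could be compressed by 0.0924 bits per symbol.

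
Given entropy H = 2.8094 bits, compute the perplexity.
7.0099

Perplexity is 2^H (or exp(H) for natural log).

H = 2.8094 bits
Perplexity = 2^2.8094 = 7.0099

Interpretation: The model's uncertainty is equivalent to choosing uniformly among 7.0 options.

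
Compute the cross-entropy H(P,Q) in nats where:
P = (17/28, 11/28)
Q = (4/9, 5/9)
0.7233 nats

Cross-entropy: H(P,Q) = -Σ p(x) log q(x)

Alternatively: H(P,Q) = H(P) + D_KL(P||Q)
H(P) = 0.6700 nats
D_KL(P||Q) = 0.0533 nats

H(P,Q) = 0.6700 + 0.0533 = 0.7233 nats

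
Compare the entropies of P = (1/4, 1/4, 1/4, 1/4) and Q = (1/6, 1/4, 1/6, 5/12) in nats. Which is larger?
P

Computing entropies in nats:
H(P) = 1.3863
H(Q) = 1.3086

Distribution P has higher entropy.

Intuition: The distribution closer to uniform (more spread out) has higher entropy.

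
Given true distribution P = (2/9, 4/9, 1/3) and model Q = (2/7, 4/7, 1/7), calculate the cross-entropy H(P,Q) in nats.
1.1757 nats

Cross-entropy: H(P,Q) = -Σ p(x) log q(x)

Alternatively: H(P,Q) = H(P) + D_KL(P||Q)
H(P) = 1.0609 nats
D_KL(P||Q) = 0.1149 nats

H(P,Q) = 1.0609 + 0.1149 = 1.1757 nats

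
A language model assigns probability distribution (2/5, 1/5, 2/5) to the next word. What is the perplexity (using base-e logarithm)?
2.8717

Perplexity is e^H (or exp(H) for natural log).

First, H = -Σ p log p = 1.0549 nats
Perplexity = e^1.0549 = 2.8717

Interpretation: The model's uncertainty is equivalent to choosing uniformly among 2.9 options.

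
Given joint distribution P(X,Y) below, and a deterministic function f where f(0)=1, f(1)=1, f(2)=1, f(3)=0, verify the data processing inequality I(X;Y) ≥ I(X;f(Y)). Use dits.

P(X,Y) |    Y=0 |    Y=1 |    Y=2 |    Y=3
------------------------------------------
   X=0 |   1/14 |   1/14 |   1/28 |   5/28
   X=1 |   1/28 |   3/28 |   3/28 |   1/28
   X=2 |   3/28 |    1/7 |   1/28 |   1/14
I(X;Y) = 0.0472, I(X;f(Y)) = 0.0279, inequality holds: 0.0472 ≥ 0.0279

Data Processing Inequality: For any Markov chain X → Y → Z, we have I(X;Y) ≥ I(X;Z).

Here Z = f(Y) is a deterministic function of Y, forming X → Y → Z.

Original I(X;Y) = 0.0472 dits

After applying f:
P(X,Z) where Z=f(Y):
- P(X,Z=0) = P(X,Y=3)
- P(X,Z=1) = P(X,Y=0) + P(X,Y=1) + P(X,Y=2)

I(X;Z) = I(X;f(Y)) = 0.0279 dits

Verification: 0.0472 ≥ 0.0279 ✓

Information cannot be created by processing; the function f can only lose information about X.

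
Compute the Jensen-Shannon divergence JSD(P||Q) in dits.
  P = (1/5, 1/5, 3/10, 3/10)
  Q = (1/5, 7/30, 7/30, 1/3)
0.0014 dits

Jensen-Shannon divergence is:
JSD(P||Q) = 0.5 × D_KL(P||M) + 0.5 × D_KL(Q||M)
where M = 0.5 × (P + Q) is the mixture distribution.

M = 0.5 × (1/5, 1/5, 3/10, 3/10) + 0.5 × (1/5, 7/30, 7/30, 1/3) = (1/5, 0.216667, 4/15, 0.316667)

D_KL(P||M) = 0.0013 dits
D_KL(Q||M) = 0.0014 dits

JSD(P||Q) = 0.5 × 0.0013 + 0.5 × 0.0014 = 0.0014 dits

Unlike KL divergence, JSD is symmetric and bounded: 0 ≤ JSD ≤ log(2).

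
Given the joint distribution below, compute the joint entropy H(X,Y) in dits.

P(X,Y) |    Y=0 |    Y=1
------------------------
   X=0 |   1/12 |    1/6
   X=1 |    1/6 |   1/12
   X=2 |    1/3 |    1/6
0.7280 dits

Joint entropy is H(X,Y) = -Σ_{x,y} p(x,y) log p(x,y).

Summing over all non-zero entries:
H(X,Y) = -[1/12·log_10(1/12) + 1/6·log_10(1/6) + 1/6·log_10(1/6) + 1/12·log_10(1/12) + 1/3·log_10(1/3) + 1/6·log_10(1/6)]
H(X,Y) = 0.7280 dits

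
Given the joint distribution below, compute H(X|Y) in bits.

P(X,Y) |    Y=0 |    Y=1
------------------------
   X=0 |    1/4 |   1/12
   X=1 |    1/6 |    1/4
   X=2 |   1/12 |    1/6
1.4591 bits

Using the chain rule: H(X|Y) = H(X,Y) - H(Y)

First, compute H(X,Y) = 2.4591 bits

Marginal P(Y) = (1/2, 1/2)
H(Y) = 1.0000 bits

H(X|Y) = H(X,Y) - H(Y) = 2.4591 - 1.0000 = 1.4591 bits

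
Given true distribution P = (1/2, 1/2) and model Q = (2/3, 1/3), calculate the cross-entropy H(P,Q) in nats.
0.7520 nats

Cross-entropy: H(P,Q) = -Σ p(x) log q(x)

Alternatively: H(P,Q) = H(P) + D_KL(P||Q)
H(P) = 0.6931 nats
D_KL(P||Q) = 0.0589 nats

H(P,Q) = 0.6931 + 0.0589 = 0.7520 nats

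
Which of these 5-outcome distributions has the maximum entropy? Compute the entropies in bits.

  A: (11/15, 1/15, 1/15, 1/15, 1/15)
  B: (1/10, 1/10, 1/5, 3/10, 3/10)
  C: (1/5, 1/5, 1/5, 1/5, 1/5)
C

For a discrete distribution over n outcomes, entropy is maximized by the uniform distribution.

Computing entropies:
H(A) = 1.3700 bits
H(B) = 2.1710 bits
H(C) = 2.3219 bits

The uniform distribution (where all probabilities equal 1/5) achieves the maximum entropy of log_2(5) = 2.3219 bits.

Distribution C has the highest entropy.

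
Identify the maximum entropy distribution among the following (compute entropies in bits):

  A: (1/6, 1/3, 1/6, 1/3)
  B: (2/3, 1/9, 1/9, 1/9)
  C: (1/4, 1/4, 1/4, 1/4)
C

For a discrete distribution over n outcomes, entropy is maximized by the uniform distribution.

Computing entropies:
H(A) = 1.9183 bits
H(B) = 1.4466 bits
H(C) = 2.0000 bits

The uniform distribution (where all probabilities equal 1/4) achieves the maximum entropy of log_2(4) = 2.0000 bits.

Distribution C has the highest entropy.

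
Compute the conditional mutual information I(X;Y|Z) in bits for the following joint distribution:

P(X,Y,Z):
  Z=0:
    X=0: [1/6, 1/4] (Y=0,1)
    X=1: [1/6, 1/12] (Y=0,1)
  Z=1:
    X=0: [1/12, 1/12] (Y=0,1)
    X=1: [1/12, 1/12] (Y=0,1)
0.0325 bits

Conditional mutual information: I(X;Y|Z) = H(X|Z) + H(Y|Z) - H(X,Y|Z)

H(Z) = 0.9183
H(X,Z) = 1.8879 → H(X|Z) = 0.9696
H(Y,Z) = 1.9183 → H(Y|Z) = 1.0000
H(X,Y,Z) = 2.8554 → H(X,Y|Z) = 1.9371

I(X;Y|Z) = 0.9696 + 1.0000 - 1.9371 = 0.0325 bits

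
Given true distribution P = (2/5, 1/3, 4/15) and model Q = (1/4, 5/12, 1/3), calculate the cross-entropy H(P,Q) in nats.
1.1393 nats

Cross-entropy: H(P,Q) = -Σ p(x) log q(x)

Alternatively: H(P,Q) = H(P) + D_KL(P||Q)
H(P) = 1.0852 nats
D_KL(P||Q) = 0.0541 nats

H(P,Q) = 1.0852 + 0.0541 = 1.1393 nats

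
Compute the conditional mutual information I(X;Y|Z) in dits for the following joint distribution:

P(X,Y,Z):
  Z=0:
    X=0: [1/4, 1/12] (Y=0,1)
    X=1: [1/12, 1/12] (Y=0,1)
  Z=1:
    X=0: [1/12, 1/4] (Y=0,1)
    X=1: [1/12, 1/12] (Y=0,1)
0.0133 dits

Conditional mutual information: I(X;Y|Z) = H(X|Z) + H(Y|Z) - H(X,Y|Z)

H(Z) = 0.3010
H(X,Z) = 0.5775 → H(X|Z) = 0.2764
H(Y,Z) = 0.5775 → H(Y|Z) = 0.2764
H(X,Y,Z) = 0.8406 → H(X,Y|Z) = 0.5396

I(X;Y|Z) = 0.2764 + 0.2764 - 0.5396 = 0.0133 dits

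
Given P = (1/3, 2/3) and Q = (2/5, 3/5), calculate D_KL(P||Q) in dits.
0.0041 dits

KL divergence: D_KL(P||Q) = Σ p(x) log(p(x)/q(x))

Computing term by term:
  x=0: 1/3 × log_10[(1/3)/(2/5)] = 1/3 × -0.0792 = -0.0264
  x=1: 2/3 × log_10[(2/3)/(3/5)] = 2/3 × 0.0458 = 0.0305

D_KL(P||Q) = 0.0041 dits

Note: KL divergence is always non-negative and equals 0 iff P = Q.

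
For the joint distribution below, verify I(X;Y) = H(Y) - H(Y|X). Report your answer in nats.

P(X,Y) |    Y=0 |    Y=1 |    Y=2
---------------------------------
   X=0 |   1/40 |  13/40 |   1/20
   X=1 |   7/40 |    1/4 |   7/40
I(X;Y) = 0.0848 nats

Mutual information has multiple equivalent forms:
- I(X;Y) = H(X) - H(X|Y)
- I(X;Y) = H(Y) - H(Y|X)
- I(X;Y) = H(X) + H(Y) - H(X,Y)

Computing all quantities:
H(X) = 0.6730, H(Y) = 0.9757, H(X,Y) = 1.5639
H(X|Y) = 0.5882, H(Y|X) = 0.8909

Verification:
H(X) - H(X|Y) = 0.6730 - 0.5882 = 0.0848
H(Y) - H(Y|X) = 0.9757 - 0.8909 = 0.0848
H(X) + H(Y) - H(X,Y) = 0.6730 + 0.9757 - 1.5639 = 0.0848

All forms give I(X;Y) = 0.0848 nats. ✓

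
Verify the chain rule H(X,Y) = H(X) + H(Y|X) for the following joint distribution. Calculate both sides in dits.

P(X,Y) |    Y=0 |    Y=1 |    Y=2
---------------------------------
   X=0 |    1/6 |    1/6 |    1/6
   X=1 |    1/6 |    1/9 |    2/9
H(X,Y) = 0.7700, H(X) = 0.3010, H(Y|X) = 0.4689 (all in dits)

Chain rule: H(X,Y) = H(X) + H(Y|X)

Left side — joint entropy directly:
H(X,Y) = -Σ p(x,y) log p(x,y) = 0.7700 dits

Right side — compute H(Y|X) from the conditional distributions:
P(X) = (1/2, 1/2), so H(X) = 0.3010 dits
H(Y|X) = Σ_x P(X=x) · H(Y|X=x):
  P(Y|X=0) = (1/3, 1/3, 1/3), H(Y|X=0) = 0.4771, weight P(X=0) = 1/2
  P(Y|X=1) = (1/3, 2/9, 4/9), H(Y|X=1) = 0.4607, weight P(X=1) = 1/2
H(Y|X) = 0.4689 dits

H(X) + H(Y|X) = 0.3010 + 0.4689 = 0.7700 dits

Both sides equal 0.7700 dits. ✓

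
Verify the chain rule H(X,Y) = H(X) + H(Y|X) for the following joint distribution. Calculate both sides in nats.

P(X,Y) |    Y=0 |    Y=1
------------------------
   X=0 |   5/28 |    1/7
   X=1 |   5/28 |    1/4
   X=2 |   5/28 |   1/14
H(X,Y) = 1.7360, H(X) = 1.0745, H(Y|X) = 0.6615 (all in nats)

Chain rule: H(X,Y) = H(X) + H(Y|X)

Left side — joint entropy directly:
H(X,Y) = -Σ p(x,y) log p(x,y) = 1.7360 nats

Right side — compute H(Y|X) from the conditional distributions:
P(X) = (9/28, 3/7, 1/4), so H(X) = 1.0745 nats
H(Y|X) = Σ_x P(X=x) · H(Y|X=x):
  P(Y|X=0) = (5/9, 4/9), H(Y|X=0) = 0.6870, weight P(X=0) = 9/28
  P(Y|X=1) = (5/12, 7/12), H(Y|X=1) = 0.6792, weight P(X=1) = 3/7
  P(Y|X=2) = (5/7, 2/7), H(Y|X=2) = 0.5983, weight P(X=2) = 1/4
H(Y|X) = 0.6615 nats

H(X) + H(Y|X) = 1.0745 + 0.6615 = 1.7360 nats

Both sides equal 1.7360 nats. ✓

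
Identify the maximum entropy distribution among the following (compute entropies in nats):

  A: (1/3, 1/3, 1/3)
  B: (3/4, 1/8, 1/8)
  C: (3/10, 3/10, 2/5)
A

For a discrete distribution over n outcomes, entropy is maximized by the uniform distribution.

Computing entropies:
H(A) = 1.0986 nats
H(B) = 0.7356 nats
H(C) = 1.0889 nats

The uniform distribution (where all probabilities equal 1/3) achieves the maximum entropy of log_e(3) = 1.0986 nats.

Distribution A has the highest entropy.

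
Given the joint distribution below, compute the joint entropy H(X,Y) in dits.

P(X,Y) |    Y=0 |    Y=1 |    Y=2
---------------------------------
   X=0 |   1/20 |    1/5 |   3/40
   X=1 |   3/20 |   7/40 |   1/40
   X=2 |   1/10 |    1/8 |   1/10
0.8982 dits

Joint entropy is H(X,Y) = -Σ_{x,y} p(x,y) log p(x,y).

Summing over all non-zero entries:
H(X,Y) = -[1/20·log_10(1/20) + 1/5·log_10(1/5) + 3/40·log_10(3/40) + 3/20·log_10(3/20) + 7/40·log_10(7/40) + 1/40·log_10(1/40) + 1/10·log_10(1/10) + 1/8·log_10(1/8) + 1/10·log_10(1/10)]
H(X,Y) = 0.8982 dits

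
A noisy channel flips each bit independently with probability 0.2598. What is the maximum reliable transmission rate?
0.1736 bits

For a binary symmetric channel (BSC) with error probability p:
Capacity C = 1 - H(p) bits per symbol

where H(p) = -p log₂(p) - (1-p) log₂(1-p) is the binary entropy function.

H(0.2598) = 0.8264 bits
C = 1 - 0.8264 = 0.1736 bits per symbol

This means we can reliably transmit up to 0.1736 bits of information per channel use.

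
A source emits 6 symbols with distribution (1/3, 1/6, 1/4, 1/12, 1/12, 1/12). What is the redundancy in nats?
0.1591 nats

Redundancy measures how far a source is from maximum entropy:
R = H_max - H(X)

Maximum entropy for 6 symbols: H_max = log_e(6) = 1.7918 nats
Actual entropy: H(X) = 1.6326 nats
Redundancy: R = 1.7918 - 1.6326 = 0.1591 nats

This redundancy represents potential for compression: the source could be compressed by 0.1591 nats per symbol.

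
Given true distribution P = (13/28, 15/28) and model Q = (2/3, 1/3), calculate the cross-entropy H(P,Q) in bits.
1.1207 bits

Cross-entropy: H(P,Q) = -Σ p(x) log q(x)

Alternatively: H(P,Q) = H(P) + D_KL(P||Q)
H(P) = 0.9963 bits
D_KL(P||Q) = 0.1244 bits

H(P,Q) = 0.9963 + 0.1244 = 1.1207 bits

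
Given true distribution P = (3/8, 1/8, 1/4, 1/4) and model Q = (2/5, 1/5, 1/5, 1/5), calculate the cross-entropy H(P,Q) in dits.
0.5861 dits

Cross-entropy: H(P,Q) = -Σ p(x) log q(x)

Alternatively: H(P,Q) = H(P) + D_KL(P||Q)
H(P) = 0.5737 dits
D_KL(P||Q) = 0.0124 dits

H(P,Q) = 0.5737 + 0.0124 = 0.5861 dits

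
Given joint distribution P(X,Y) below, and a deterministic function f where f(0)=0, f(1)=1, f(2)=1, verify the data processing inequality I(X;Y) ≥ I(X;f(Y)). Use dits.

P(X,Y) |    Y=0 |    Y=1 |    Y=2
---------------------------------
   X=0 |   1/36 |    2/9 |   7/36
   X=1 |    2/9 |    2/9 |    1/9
I(X;Y) = 0.0397, I(X;f(Y)) = 0.0367, inequality holds: 0.0397 ≥ 0.0367

Data Processing Inequality: For any Markov chain X → Y → Z, we have I(X;Y) ≥ I(X;Z).

Here Z = f(Y) is a deterministic function of Y, forming X → Y → Z.

Original I(X;Y) = 0.0397 dits

After applying f:
P(X,Z) where Z=f(Y):
- P(X,Z=0) = P(X,Y=0)
- P(X,Z=1) = P(X,Y=1) + P(X,Y=2)

I(X;Z) = I(X;f(Y)) = 0.0367 dits

Verification: 0.0397 ≥ 0.0367 ✓

Information cannot be created by processing; the function f can only lose information about X.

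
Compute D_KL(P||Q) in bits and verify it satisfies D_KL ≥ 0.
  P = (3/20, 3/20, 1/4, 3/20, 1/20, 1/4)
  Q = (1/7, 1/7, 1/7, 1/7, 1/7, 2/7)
0.1096 bits

KL divergence satisfies the Gibbs inequality: D_KL(P||Q) ≥ 0 for all distributions P, Q.

D_KL(P||Q) = Σ p(x) log(p(x)/q(x))
Term by term:
  x=0: 3/20 × log_2[(3/20)/(1/7)] = 0.0106
  x=1: 3/20 × log_2[(3/20)/(1/7)] = 0.0106
  x=2: 1/4 × log_2[(1/4)/(1/7)] = 0.2018
  x=3: 3/20 × log_2[(3/20)/(1/7)] = 0.0106
  x=4: 1/20 × log_2[(1/20)/(1/7)] = -0.0757
  x=5: 1/4 × log_2[(1/4)/(2/7)] = -0.0482
D_KL(P||Q) = 0.1096 bits

D_KL(P||Q) = 0.1096 ≥ 0 ✓

This non-negativity is a fundamental property: relative entropy cannot be negative because it measures how different Q is from P.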